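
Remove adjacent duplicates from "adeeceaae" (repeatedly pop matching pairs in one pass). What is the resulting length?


Input: adeeceaae
Stack-based adjacent duplicate removal:
  Read 'a': push. Stack: a
  Read 'd': push. Stack: ad
  Read 'e': push. Stack: ade
  Read 'e': matches stack top 'e' => pop. Stack: ad
  Read 'c': push. Stack: adc
  Read 'e': push. Stack: adce
  Read 'a': push. Stack: adcea
  Read 'a': matches stack top 'a' => pop. Stack: adce
  Read 'e': matches stack top 'e' => pop. Stack: adc
Final stack: "adc" (length 3)

3


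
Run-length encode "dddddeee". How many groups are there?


Input: dddddeee
Scanning for consecutive runs:
  Group 1: 'd' x 5 (positions 0-4)
  Group 2: 'e' x 3 (positions 5-7)
Total groups: 2

2


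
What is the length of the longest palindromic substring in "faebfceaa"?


Input: "faebfceaa"
Checking substrings for palindromes:
  [7:9] "aa" (len 2) => palindrome
Longest palindromic substring: "aa" with length 2

2


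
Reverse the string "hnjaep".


Input: hnjaep
Reading characters right to left:
  Position 5: 'p'
  Position 4: 'e'
  Position 3: 'a'
  Position 2: 'j'
  Position 1: 'n'
  Position 0: 'h'
Reversed: peajnh

peajnh


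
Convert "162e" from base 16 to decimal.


Input: "162e" in base 16
Positional expansion:
  Digit '1' (value 1) x 16^3 = 4096
  Digit '6' (value 6) x 16^2 = 1536
  Digit '2' (value 2) x 16^1 = 32
  Digit 'e' (value 14) x 16^0 = 14
Sum = 5678

5678


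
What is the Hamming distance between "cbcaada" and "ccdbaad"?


Comparing "cbcaada" and "ccdbaad" position by position:
  Position 0: 'c' vs 'c' => same
  Position 1: 'b' vs 'c' => differ
  Position 2: 'c' vs 'd' => differ
  Position 3: 'a' vs 'b' => differ
  Position 4: 'a' vs 'a' => same
  Position 5: 'd' vs 'a' => differ
  Position 6: 'a' vs 'd' => differ
Total differences (Hamming distance): 5

5


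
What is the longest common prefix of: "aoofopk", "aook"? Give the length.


Words: aoofopk, aook
  Position 0: all 'a' => match
  Position 1: all 'o' => match
  Position 2: all 'o' => match
  Position 3: ('f', 'k') => mismatch, stop
LCP = "aoo" (length 3)

3


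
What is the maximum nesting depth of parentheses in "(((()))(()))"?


Input: "(((()))(()))"
Tracking depth:
  Position 0 '(': depth becomes 1
  Position 1 '(': depth becomes 2
  Position 2 '(': depth becomes 3
  Position 3 '(': depth becomes 4
  Position 4 ')': depth becomes 3
  Position 5 ')': depth becomes 2
  Position 6 ')': depth becomes 1
  Position 7 '(': depth becomes 2
  Position 8 '(': depth becomes 3
  Position 9 ')': depth becomes 2
  Position 10 ')': depth becomes 1
  Position 11 ')': depth becomes 0
Maximum depth reached: 4

4


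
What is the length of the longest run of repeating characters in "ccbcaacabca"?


Input: "ccbcaacabca"
Scanning for longest run:
  Position 1 ('c'): continues run of 'c', length=2
  Position 2 ('b'): new char, reset run to 1
  Position 3 ('c'): new char, reset run to 1
  Position 4 ('a'): new char, reset run to 1
  Position 5 ('a'): continues run of 'a', length=2
  Position 6 ('c'): new char, reset run to 1
  Position 7 ('a'): new char, reset run to 1
  Position 8 ('b'): new char, reset run to 1
  Position 9 ('c'): new char, reset run to 1
  Position 10 ('a'): new char, reset run to 1
Longest run: 'c' with length 2

2


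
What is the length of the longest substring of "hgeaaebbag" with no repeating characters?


Input: "hgeaaebbag"
Sliding window (track last position of each char):
  Position 0 ('h'): window [0,0] length 1 -- new best
  Position 1 ('g'): window [0,1] length 2 -- new best
  Position 2 ('e'): window [0,2] length 3 -- new best
  Position 3 ('a'): window [0,3] length 4 -- new best
  Position 4 ('a'): repeat (last at 3), move window start to 4
  Position 4 ('a'): window [4,4] length 1
  Position 5 ('e'): window [4,5] length 2
  Position 6 ('b'): window [4,6] length 3
  Position 7 ('b'): repeat (last at 6), move window start to 7
  Position 7 ('b'): window [7,7] length 1
  Position 8 ('a'): window [7,8] length 2
  Position 9 ('g'): window [7,9] length 3
Longest substring with no repeats: "hgea" with length 4

4


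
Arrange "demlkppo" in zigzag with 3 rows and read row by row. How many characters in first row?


Zigzag "demlkppo" into 3 rows:
Placing characters:
  'd' => row 0
  'e' => row 1
  'm' => row 2
  'l' => row 1
  'k' => row 0
  'p' => row 1
  'p' => row 2
  'o' => row 1
Rows:
  Row 0: "dk"
  Row 1: "elpo"
  Row 2: "mp"
First row length: 2

2


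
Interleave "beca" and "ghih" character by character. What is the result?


Interleaving "beca" and "ghih":
  Position 0: 'b' from first, 'g' from second => "bg"
  Position 1: 'e' from first, 'h' from second => "eh"
  Position 2: 'c' from first, 'i' from second => "ci"
  Position 3: 'a' from first, 'h' from second => "ah"
Result: bgehciah

bgehciah


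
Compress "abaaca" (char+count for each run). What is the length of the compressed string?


Input: abaaca
Runs:
  'a' x 1 => "a1"
  'b' x 1 => "b1"
  'a' x 2 => "a2"
  'c' x 1 => "c1"
  'a' x 1 => "a1"
Compressed: "a1b1a2c1a1"
Compressed length: 10

10


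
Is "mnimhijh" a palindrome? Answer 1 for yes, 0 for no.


Input: mnimhijh
Reversed: hjihminm
  Compare pos 0 ('m') with pos 7 ('h'): MISMATCH
  Compare pos 1 ('n') with pos 6 ('j'): MISMATCH
  Compare pos 2 ('i') with pos 5 ('i'): match
  Compare pos 3 ('m') with pos 4 ('h'): MISMATCH
Result: not a palindrome

0


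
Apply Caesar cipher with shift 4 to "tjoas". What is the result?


Caesar cipher: shift "tjoas" by 4
  't' (pos 19) + 4 = pos 23 = 'x'
  'j' (pos 9) + 4 = pos 13 = 'n'
  'o' (pos 14) + 4 = pos 18 = 's'
  'a' (pos 0) + 4 = pos 4 = 'e'
  's' (pos 18) + 4 = pos 22 = 'w'
Result: xnsew

xnsew


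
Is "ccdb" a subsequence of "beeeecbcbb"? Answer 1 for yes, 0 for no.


Check if "ccdb" is a subsequence of "beeeecbcbb"
Greedy scan:
  Position 0 ('b'): no match needed
  Position 1 ('e'): no match needed
  Position 2 ('e'): no match needed
  Position 3 ('e'): no match needed
  Position 4 ('e'): no match needed
  Position 5 ('c'): matches sub[0] = 'c'
  Position 6 ('b'): no match needed
  Position 7 ('c'): matches sub[1] = 'c'
  Position 8 ('b'): no match needed
  Position 9 ('b'): no match needed
Only matched 2/4 characters => not a subsequence

0


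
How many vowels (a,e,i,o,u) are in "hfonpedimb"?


Input: hfonpedimb
Checking each character:
  'h' at position 0: consonant
  'f' at position 1: consonant
  'o' at position 2: vowel (running total: 1)
  'n' at position 3: consonant
  'p' at position 4: consonant
  'e' at position 5: vowel (running total: 2)
  'd' at position 6: consonant
  'i' at position 7: vowel (running total: 3)
  'm' at position 8: consonant
  'b' at position 9: consonant
Total vowels: 3

3


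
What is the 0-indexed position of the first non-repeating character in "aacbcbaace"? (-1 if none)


Input: aacbcbaace
Character frequencies:
  'a': 4
  'b': 2
  'c': 3
  'e': 1
Scanning left to right for freq == 1:
  Position 0 ('a'): freq=4, skip
  Position 1 ('a'): freq=4, skip
  Position 2 ('c'): freq=3, skip
  Position 3 ('b'): freq=2, skip
  Position 4 ('c'): freq=3, skip
  Position 5 ('b'): freq=2, skip
  Position 6 ('a'): freq=4, skip
  Position 7 ('a'): freq=4, skip
  Position 8 ('c'): freq=3, skip
  Position 9 ('e'): unique! => answer = 9

9


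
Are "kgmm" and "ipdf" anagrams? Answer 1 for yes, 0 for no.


Strings: "kgmm", "ipdf"
Sorted first:  gkmm
Sorted second: dfip
Differ at position 0: 'g' vs 'd' => not anagrams

0


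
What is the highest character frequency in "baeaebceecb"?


Input: baeaebceecb
Character counts:
  'a': 2
  'b': 3
  'c': 2
  'e': 4
Maximum frequency: 4

4


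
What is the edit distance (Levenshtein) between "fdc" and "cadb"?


Computing edit distance: "fdc" -> "cadb"
DP table:
           c    a    d    b
      0    1    2    3    4
  f   1    1    2    3    4
  d   2    2    2    2    3
  c   3    2    3    3    3
Edit distance = dp[3][4] = 3

3


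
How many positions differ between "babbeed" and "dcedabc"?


Comparing "babbeed" and "dcedabc" position by position:
  Position 0: 'b' vs 'd' => DIFFER
  Position 1: 'a' vs 'c' => DIFFER
  Position 2: 'b' vs 'e' => DIFFER
  Position 3: 'b' vs 'd' => DIFFER
  Position 4: 'e' vs 'a' => DIFFER
  Position 5: 'e' vs 'b' => DIFFER
  Position 6: 'd' vs 'c' => DIFFER
Positions that differ: 7

7


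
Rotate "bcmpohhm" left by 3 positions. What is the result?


Input: "bcmpohhm", rotate left by 3
First 3 characters: "bcm"
Remaining characters: "pohhm"
Concatenate remaining + first: "pohhm" + "bcm" = "pohhmbcm"

pohhmbcm


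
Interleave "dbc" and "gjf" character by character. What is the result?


Interleaving "dbc" and "gjf":
  Position 0: 'd' from first, 'g' from second => "dg"
  Position 1: 'b' from first, 'j' from second => "bj"
  Position 2: 'c' from first, 'f' from second => "cf"
Result: dgbjcf

dgbjcf


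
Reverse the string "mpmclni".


Input: mpmclni
Reading characters right to left:
  Position 6: 'i'
  Position 5: 'n'
  Position 4: 'l'
  Position 3: 'c'
  Position 2: 'm'
  Position 1: 'p'
  Position 0: 'm'
Reversed: inlcmpm

inlcmpm


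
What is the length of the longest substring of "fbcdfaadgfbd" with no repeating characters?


Input: "fbcdfaadgfbd"
Sliding window (track last position of each char):
  Position 0 ('f'): window [0,0] length 1 -- new best
  Position 1 ('b'): window [0,1] length 2 -- new best
  Position 2 ('c'): window [0,2] length 3 -- new best
  Position 3 ('d'): window [0,3] length 4 -- new best
  Position 4 ('f'): repeat (last at 0), move window start to 1
  Position 4 ('f'): window [1,4] length 4
  Position 5 ('a'): window [1,5] length 5 -- new best
  Position 6 ('a'): repeat (last at 5), move window start to 6
  Position 6 ('a'): window [6,6] length 1
  Position 7 ('d'): window [6,7] length 2
  Position 8 ('g'): window [6,8] length 3
  Position 9 ('f'): window [6,9] length 4
  Position 10 ('b'): window [6,10] length 5
  Position 11 ('d'): repeat (last at 7), move window start to 8
  Position 11 ('d'): window [8,11] length 4
Longest substring with no repeats: "bcdfa" with length 5

5


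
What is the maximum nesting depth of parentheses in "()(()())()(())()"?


Input: "()(()())()(())()"
Tracking depth:
  Position 0 '(': depth becomes 1
  Position 1 ')': depth becomes 0
  Position 2 '(': depth becomes 1
  Position 3 '(': depth becomes 2
  Position 4 ')': depth becomes 1
  Position 5 '(': depth becomes 2
  Position 6 ')': depth becomes 1
  Position 7 ')': depth becomes 0
  Position 8 '(': depth becomes 1
  Position 9 ')': depth becomes 0
  Position 10 '(': depth becomes 1
  Position 11 '(': depth becomes 2
  Position 12 ')': depth becomes 1
  Position 13 ')': depth becomes 0
  Position 14 '(': depth becomes 1
  Position 15 ')': depth becomes 0
Maximum depth reached: 2

2


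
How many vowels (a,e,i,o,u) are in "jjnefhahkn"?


Input: jjnefhahkn
Checking each character:
  'j' at position 0: consonant
  'j' at position 1: consonant
  'n' at position 2: consonant
  'e' at position 3: vowel (running total: 1)
  'f' at position 4: consonant
  'h' at position 5: consonant
  'a' at position 6: vowel (running total: 2)
  'h' at position 7: consonant
  'k' at position 8: consonant
  'n' at position 9: consonant
Total vowels: 2

2


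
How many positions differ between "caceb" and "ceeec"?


Comparing "caceb" and "ceeec" position by position:
  Position 0: 'c' vs 'c' => same
  Position 1: 'a' vs 'e' => DIFFER
  Position 2: 'c' vs 'e' => DIFFER
  Position 3: 'e' vs 'e' => same
  Position 4: 'b' vs 'c' => DIFFER
Positions that differ: 3

3


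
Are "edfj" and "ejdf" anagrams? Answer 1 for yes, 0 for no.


Strings: "edfj", "ejdf"
Sorted first:  defj
Sorted second: defj
Sorted forms match => anagrams

1


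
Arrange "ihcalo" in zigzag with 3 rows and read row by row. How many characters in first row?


Zigzag "ihcalo" into 3 rows:
Placing characters:
  'i' => row 0
  'h' => row 1
  'c' => row 2
  'a' => row 1
  'l' => row 0
  'o' => row 1
Rows:
  Row 0: "il"
  Row 1: "hao"
  Row 2: "c"
First row length: 2

2


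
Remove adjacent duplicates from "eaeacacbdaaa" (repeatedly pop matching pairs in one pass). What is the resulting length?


Input: eaeacacbdaaa
Stack-based adjacent duplicate removal:
  Read 'e': push. Stack: e
  Read 'a': push. Stack: ea
  Read 'e': push. Stack: eae
  Read 'a': push. Stack: eaea
  Read 'c': push. Stack: eaeac
  Read 'a': push. Stack: eaeaca
  Read 'c': push. Stack: eaeacac
  Read 'b': push. Stack: eaeacacb
  Read 'd': push. Stack: eaeacacbd
  Read 'a': push. Stack: eaeacacbda
  Read 'a': matches stack top 'a' => pop. Stack: eaeacacbd
  Read 'a': push. Stack: eaeacacbda
Final stack: "eaeacacbda" (length 10)

10


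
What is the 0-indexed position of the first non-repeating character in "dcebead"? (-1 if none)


Input: dcebead
Character frequencies:
  'a': 1
  'b': 1
  'c': 1
  'd': 2
  'e': 2
Scanning left to right for freq == 1:
  Position 0 ('d'): freq=2, skip
  Position 1 ('c'): unique! => answer = 1

1


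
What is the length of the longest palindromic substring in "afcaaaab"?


Input: "afcaaaab"
Checking substrings for palindromes:
  [3:7] "aaaa" (len 4) => palindrome
  [3:6] "aaa" (len 3) => palindrome
  [4:7] "aaa" (len 3) => palindrome
  [3:5] "aa" (len 2) => palindrome
  [4:6] "aa" (len 2) => palindrome
  [5:7] "aa" (len 2) => palindrome
Longest palindromic substring: "aaaa" with length 4

4


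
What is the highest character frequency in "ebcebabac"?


Input: ebcebabac
Character counts:
  'a': 2
  'b': 3
  'c': 2
  'e': 2
Maximum frequency: 3

3


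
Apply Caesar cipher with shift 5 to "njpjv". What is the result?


Caesar cipher: shift "njpjv" by 5
  'n' (pos 13) + 5 = pos 18 = 's'
  'j' (pos 9) + 5 = pos 14 = 'o'
  'p' (pos 15) + 5 = pos 20 = 'u'
  'j' (pos 9) + 5 = pos 14 = 'o'
  'v' (pos 21) + 5 = pos 0 = 'a'
Result: souoa

souoa


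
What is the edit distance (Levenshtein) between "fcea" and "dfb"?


Computing edit distance: "fcea" -> "dfb"
DP table:
           d    f    b
      0    1    2    3
  f   1    1    1    2
  c   2    2    2    2
  e   3    3    3    3
  a   4    4    4    4
Edit distance = dp[4][3] = 4

4


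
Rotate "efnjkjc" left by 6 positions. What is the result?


Input: "efnjkjc", rotate left by 6
First 6 characters: "efnjkj"
Remaining characters: "c"
Concatenate remaining + first: "c" + "efnjkj" = "cefnjkj"

cefnjkj


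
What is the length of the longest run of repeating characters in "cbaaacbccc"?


Input: "cbaaacbccc"
Scanning for longest run:
  Position 1 ('b'): new char, reset run to 1
  Position 2 ('a'): new char, reset run to 1
  Position 3 ('a'): continues run of 'a', length=2
  Position 4 ('a'): continues run of 'a', length=3
  Position 5 ('c'): new char, reset run to 1
  Position 6 ('b'): new char, reset run to 1
  Position 7 ('c'): new char, reset run to 1
  Position 8 ('c'): continues run of 'c', length=2
  Position 9 ('c'): continues run of 'c', length=3
Longest run: 'a' with length 3

3


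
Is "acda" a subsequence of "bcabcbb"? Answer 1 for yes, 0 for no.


Check if "acda" is a subsequence of "bcabcbb"
Greedy scan:
  Position 0 ('b'): no match needed
  Position 1 ('c'): no match needed
  Position 2 ('a'): matches sub[0] = 'a'
  Position 3 ('b'): no match needed
  Position 4 ('c'): matches sub[1] = 'c'
  Position 5 ('b'): no match needed
  Position 6 ('b'): no match needed
Only matched 2/4 characters => not a subsequence

0


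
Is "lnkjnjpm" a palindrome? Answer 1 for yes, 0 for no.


Input: lnkjnjpm
Reversed: mpjnjknl
  Compare pos 0 ('l') with pos 7 ('m'): MISMATCH
  Compare pos 1 ('n') with pos 6 ('p'): MISMATCH
  Compare pos 2 ('k') with pos 5 ('j'): MISMATCH
  Compare pos 3 ('j') with pos 4 ('n'): MISMATCH
Result: not a palindrome

0


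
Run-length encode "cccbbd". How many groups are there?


Input: cccbbd
Scanning for consecutive runs:
  Group 1: 'c' x 3 (positions 0-2)
  Group 2: 'b' x 2 (positions 3-4)
  Group 3: 'd' x 1 (positions 5-5)
Total groups: 3

3


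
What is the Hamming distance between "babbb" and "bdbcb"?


Comparing "babbb" and "bdbcb" position by position:
  Position 0: 'b' vs 'b' => same
  Position 1: 'a' vs 'd' => differ
  Position 2: 'b' vs 'b' => same
  Position 3: 'b' vs 'c' => differ
  Position 4: 'b' vs 'b' => same
Total differences (Hamming distance): 2

2


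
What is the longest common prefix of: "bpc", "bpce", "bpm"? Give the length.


Words: bpc, bpce, bpm
  Position 0: all 'b' => match
  Position 1: all 'p' => match
  Position 2: ('c', 'c', 'm') => mismatch, stop
LCP = "bp" (length 2)

2


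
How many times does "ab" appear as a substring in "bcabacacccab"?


Searching for "ab" in "bcabacacccab"
Scanning each position:
  Position 0: "bc" => no
  Position 1: "ca" => no
  Position 2: "ab" => MATCH
  Position 3: "ba" => no
  Position 4: "ac" => no
  Position 5: "ca" => no
  Position 6: "ac" => no
  Position 7: "cc" => no
  Position 8: "cc" => no
  Position 9: "ca" => no
  Position 10: "ab" => MATCH
Total occurrences: 2

2


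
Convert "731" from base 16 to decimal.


Input: "731" in base 16
Positional expansion:
  Digit '7' (value 7) x 16^2 = 1792
  Digit '3' (value 3) x 16^1 = 48
  Digit '1' (value 1) x 16^0 = 1
Sum = 1841

1841


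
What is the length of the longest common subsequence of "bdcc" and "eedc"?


LCS of "bdcc" and "eedc"
DP table:
           e    e    d    c
      0    0    0    0    0
  b   0    0    0    0    0
  d   0    0    0    1    1
  c   0    0    0    1    2
  c   0    0    0    1    2
LCS length = dp[4][4] = 2

2


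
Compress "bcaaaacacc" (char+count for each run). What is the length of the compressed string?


Input: bcaaaacacc
Runs:
  'b' x 1 => "b1"
  'c' x 1 => "c1"
  'a' x 4 => "a4"
  'c' x 1 => "c1"
  'a' x 1 => "a1"
  'c' x 2 => "c2"
Compressed: "b1c1a4c1a1c2"
Compressed length: 12

12


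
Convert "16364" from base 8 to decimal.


Input: "16364" in base 8
Positional expansion:
  Digit '1' (value 1) x 8^4 = 4096
  Digit '6' (value 6) x 8^3 = 3072
  Digit '3' (value 3) x 8^2 = 192
  Digit '6' (value 6) x 8^1 = 48
  Digit '4' (value 4) x 8^0 = 4
Sum = 7412

7412


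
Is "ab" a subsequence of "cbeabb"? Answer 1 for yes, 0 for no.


Check if "ab" is a subsequence of "cbeabb"
Greedy scan:
  Position 0 ('c'): no match needed
  Position 1 ('b'): no match needed
  Position 2 ('e'): no match needed
  Position 3 ('a'): matches sub[0] = 'a'
  Position 4 ('b'): matches sub[1] = 'b'
  Position 5 ('b'): no match needed
All 2 characters matched => is a subsequence

1


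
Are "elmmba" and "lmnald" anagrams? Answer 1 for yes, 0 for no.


Strings: "elmmba", "lmnald"
Sorted first:  abelmm
Sorted second: adllmn
Differ at position 1: 'b' vs 'd' => not anagrams

0


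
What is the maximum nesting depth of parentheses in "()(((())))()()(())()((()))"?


Input: "()(((())))()()(())()((()))"
Tracking depth:
  Position 0 '(': depth becomes 1
  Position 1 ')': depth becomes 0
  Position 2 '(': depth becomes 1
  Position 3 '(': depth becomes 2
  Position 4 '(': depth becomes 3
  Position 5 '(': depth becomes 4
  Position 6 ')': depth becomes 3
  Position 7 ')': depth becomes 2
  Position 8 ')': depth becomes 1
  Position 9 ')': depth becomes 0
  Position 10 '(': depth becomes 1
  Position 11 ')': depth becomes 0
  Position 12 '(': depth becomes 1
  Position 13 ')': depth becomes 0
  Position 14 '(': depth becomes 1
  Position 15 '(': depth becomes 2
  Position 16 ')': depth becomes 1
  Position 17 ')': depth becomes 0
  Position 18 '(': depth becomes 1
  Position 19 ')': depth becomes 0
  Position 20 '(': depth becomes 1
  Position 21 '(': depth becomes 2
  Position 22 '(': depth becomes 3
  Position 23 ')': depth becomes 2
  Position 24 ')': depth becomes 1
  Position 25 ')': depth becomes 0
Maximum depth reached: 4

4


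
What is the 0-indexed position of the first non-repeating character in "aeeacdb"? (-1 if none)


Input: aeeacdb
Character frequencies:
  'a': 2
  'b': 1
  'c': 1
  'd': 1
  'e': 2
Scanning left to right for freq == 1:
  Position 0 ('a'): freq=2, skip
  Position 1 ('e'): freq=2, skip
  Position 2 ('e'): freq=2, skip
  Position 3 ('a'): freq=2, skip
  Position 4 ('c'): unique! => answer = 4

4


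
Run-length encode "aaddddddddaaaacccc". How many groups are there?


Input: aaddddddddaaaacccc
Scanning for consecutive runs:
  Group 1: 'a' x 2 (positions 0-1)
  Group 2: 'd' x 8 (positions 2-9)
  Group 3: 'a' x 4 (positions 10-13)
  Group 4: 'c' x 4 (positions 14-17)
Total groups: 4

4


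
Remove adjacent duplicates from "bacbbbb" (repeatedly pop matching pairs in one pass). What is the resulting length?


Input: bacbbbb
Stack-based adjacent duplicate removal:
  Read 'b': push. Stack: b
  Read 'a': push. Stack: ba
  Read 'c': push. Stack: bac
  Read 'b': push. Stack: bacb
  Read 'b': matches stack top 'b' => pop. Stack: bac
  Read 'b': push. Stack: bacb
  Read 'b': matches stack top 'b' => pop. Stack: bac
Final stack: "bac" (length 3)

3


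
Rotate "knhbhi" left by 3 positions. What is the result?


Input: "knhbhi", rotate left by 3
First 3 characters: "knh"
Remaining characters: "bhi"
Concatenate remaining + first: "bhi" + "knh" = "bhiknh"

bhiknh


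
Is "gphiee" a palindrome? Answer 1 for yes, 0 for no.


Input: gphiee
Reversed: eeihpg
  Compare pos 0 ('g') with pos 5 ('e'): MISMATCH
  Compare pos 1 ('p') with pos 4 ('e'): MISMATCH
  Compare pos 2 ('h') with pos 3 ('i'): MISMATCH
Result: not a palindrome

0


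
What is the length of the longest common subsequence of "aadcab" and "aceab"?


LCS of "aadcab" and "aceab"
DP table:
           a    c    e    a    b
      0    0    0    0    0    0
  a   0    1    1    1    1    1
  a   0    1    1    1    2    2
  d   0    1    1    1    2    2
  c   0    1    2    2    2    2
  a   0    1    2    2    3    3
  b   0    1    2    2    3    4
LCS length = dp[6][5] = 4

4


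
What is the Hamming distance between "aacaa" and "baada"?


Comparing "aacaa" and "baada" position by position:
  Position 0: 'a' vs 'b' => differ
  Position 1: 'a' vs 'a' => same
  Position 2: 'c' vs 'a' => differ
  Position 3: 'a' vs 'd' => differ
  Position 4: 'a' vs 'a' => same
Total differences (Hamming distance): 3

3


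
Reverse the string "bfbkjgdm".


Input: bfbkjgdm
Reading characters right to left:
  Position 7: 'm'
  Position 6: 'd'
  Position 5: 'g'
  Position 4: 'j'
  Position 3: 'k'
  Position 2: 'b'
  Position 1: 'f'
  Position 0: 'b'
Reversed: mdgjkbfb

mdgjkbfb


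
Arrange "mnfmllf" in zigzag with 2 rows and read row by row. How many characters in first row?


Zigzag "mnfmllf" into 2 rows:
Placing characters:
  'm' => row 0
  'n' => row 1
  'f' => row 0
  'm' => row 1
  'l' => row 0
  'l' => row 1
  'f' => row 0
Rows:
  Row 0: "mflf"
  Row 1: "nml"
First row length: 4

4


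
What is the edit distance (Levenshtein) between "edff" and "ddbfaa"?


Computing edit distance: "edff" -> "ddbfaa"
DP table:
           d    d    b    f    a    a
      0    1    2    3    4    5    6
  e   1    1    2    3    4    5    6
  d   2    1    1    2    3    4    5
  f   3    2    2    2    2    3    4
  f   4    3    3    3    2    3    4
Edit distance = dp[4][6] = 4

4


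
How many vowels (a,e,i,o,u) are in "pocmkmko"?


Input: pocmkmko
Checking each character:
  'p' at position 0: consonant
  'o' at position 1: vowel (running total: 1)
  'c' at position 2: consonant
  'm' at position 3: consonant
  'k' at position 4: consonant
  'm' at position 5: consonant
  'k' at position 6: consonant
  'o' at position 7: vowel (running total: 2)
Total vowels: 2

2


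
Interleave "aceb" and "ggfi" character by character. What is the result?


Interleaving "aceb" and "ggfi":
  Position 0: 'a' from first, 'g' from second => "ag"
  Position 1: 'c' from first, 'g' from second => "cg"
  Position 2: 'e' from first, 'f' from second => "ef"
  Position 3: 'b' from first, 'i' from second => "bi"
Result: agcgefbi

agcgefbi


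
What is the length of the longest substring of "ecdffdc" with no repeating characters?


Input: "ecdffdc"
Sliding window (track last position of each char):
  Position 0 ('e'): window [0,0] length 1 -- new best
  Position 1 ('c'): window [0,1] length 2 -- new best
  Position 2 ('d'): window [0,2] length 3 -- new best
  Position 3 ('f'): window [0,3] length 4 -- new best
  Position 4 ('f'): repeat (last at 3), move window start to 4
  Position 4 ('f'): window [4,4] length 1
  Position 5 ('d'): window [4,5] length 2
  Position 6 ('c'): window [4,6] length 3
Longest substring with no repeats: "ecdf" with length 4

4


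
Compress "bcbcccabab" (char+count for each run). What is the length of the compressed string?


Input: bcbcccabab
Runs:
  'b' x 1 => "b1"
  'c' x 1 => "c1"
  'b' x 1 => "b1"
  'c' x 3 => "c3"
  'a' x 1 => "a1"
  'b' x 1 => "b1"
  'a' x 1 => "a1"
  'b' x 1 => "b1"
Compressed: "b1c1b1c3a1b1a1b1"
Compressed length: 16

16


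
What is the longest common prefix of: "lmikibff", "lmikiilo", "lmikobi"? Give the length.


Words: lmikibff, lmikiilo, lmikobi
  Position 0: all 'l' => match
  Position 1: all 'm' => match
  Position 2: all 'i' => match
  Position 3: all 'k' => match
  Position 4: ('i', 'i', 'o') => mismatch, stop
LCP = "lmik" (length 4)

4


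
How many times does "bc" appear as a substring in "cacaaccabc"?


Searching for "bc" in "cacaaccabc"
Scanning each position:
  Position 0: "ca" => no
  Position 1: "ac" => no
  Position 2: "ca" => no
  Position 3: "aa" => no
  Position 4: "ac" => no
  Position 5: "cc" => no
  Position 6: "ca" => no
  Position 7: "ab" => no
  Position 8: "bc" => MATCH
Total occurrences: 1

1


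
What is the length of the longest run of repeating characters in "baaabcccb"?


Input: "baaabcccb"
Scanning for longest run:
  Position 1 ('a'): new char, reset run to 1
  Position 2 ('a'): continues run of 'a', length=2
  Position 3 ('a'): continues run of 'a', length=3
  Position 4 ('b'): new char, reset run to 1
  Position 5 ('c'): new char, reset run to 1
  Position 6 ('c'): continues run of 'c', length=2
  Position 7 ('c'): continues run of 'c', length=3
  Position 8 ('b'): new char, reset run to 1
Longest run: 'a' with length 3

3


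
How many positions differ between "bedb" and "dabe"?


Comparing "bedb" and "dabe" position by position:
  Position 0: 'b' vs 'd' => DIFFER
  Position 1: 'e' vs 'a' => DIFFER
  Position 2: 'd' vs 'b' => DIFFER
  Position 3: 'b' vs 'e' => DIFFER
Positions that differ: 4

4


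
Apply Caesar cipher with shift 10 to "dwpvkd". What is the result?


Caesar cipher: shift "dwpvkd" by 10
  'd' (pos 3) + 10 = pos 13 = 'n'
  'w' (pos 22) + 10 = pos 6 = 'g'
  'p' (pos 15) + 10 = pos 25 = 'z'
  'v' (pos 21) + 10 = pos 5 = 'f'
  'k' (pos 10) + 10 = pos 20 = 'u'
  'd' (pos 3) + 10 = pos 13 = 'n'
Result: ngzfun

ngzfun


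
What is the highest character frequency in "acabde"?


Input: acabde
Character counts:
  'a': 2
  'b': 1
  'c': 1
  'd': 1
  'e': 1
Maximum frequency: 2

2


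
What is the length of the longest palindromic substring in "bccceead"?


Input: "bccceead"
Checking substrings for palindromes:
  [1:4] "ccc" (len 3) => palindrome
  [1:3] "cc" (len 2) => palindrome
  [2:4] "cc" (len 2) => palindrome
  [4:6] "ee" (len 2) => palindrome
Longest palindromic substring: "ccc" with length 3

3


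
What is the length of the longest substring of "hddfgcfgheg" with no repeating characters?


Input: "hddfgcfgheg"
Sliding window (track last position of each char):
  Position 0 ('h'): window [0,0] length 1 -- new best
  Position 1 ('d'): window [0,1] length 2 -- new best
  Position 2 ('d'): repeat (last at 1), move window start to 2
  Position 2 ('d'): window [2,2] length 1
  Position 3 ('f'): window [2,3] length 2
  Position 4 ('g'): window [2,4] length 3 -- new best
  Position 5 ('c'): window [2,5] length 4 -- new best
  Position 6 ('f'): repeat (last at 3), move window start to 4
  Position 6 ('f'): window [4,6] length 3
  Position 7 ('g'): repeat (last at 4), move window start to 5
  Position 7 ('g'): window [5,7] length 3
  Position 8 ('h'): window [5,8] length 4
  Position 9 ('e'): window [5,9] length 5 -- new best
  Position 10 ('g'): repeat (last at 7), move window start to 8
  Position 10 ('g'): window [8,10] length 3
Longest substring with no repeats: "cfghe" with length 5

5


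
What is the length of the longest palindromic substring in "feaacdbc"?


Input: "feaacdbc"
Checking substrings for palindromes:
  [2:4] "aa" (len 2) => palindrome
Longest palindromic substring: "aa" with length 2

2


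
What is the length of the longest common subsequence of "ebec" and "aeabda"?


LCS of "ebec" and "aeabda"
DP table:
           a    e    a    b    d    a
      0    0    0    0    0    0    0
  e   0    0    1    1    1    1    1
  b   0    0    1    1    2    2    2
  e   0    0    1    1    2    2    2
  c   0    0    1    1    2    2    2
LCS length = dp[4][6] = 2

2


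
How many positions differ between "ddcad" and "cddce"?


Comparing "ddcad" and "cddce" position by position:
  Position 0: 'd' vs 'c' => DIFFER
  Position 1: 'd' vs 'd' => same
  Position 2: 'c' vs 'd' => DIFFER
  Position 3: 'a' vs 'c' => DIFFER
  Position 4: 'd' vs 'e' => DIFFER
Positions that differ: 4

4


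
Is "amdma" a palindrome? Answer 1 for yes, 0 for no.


Input: amdma
Reversed: amdma
  Compare pos 0 ('a') with pos 4 ('a'): match
  Compare pos 1 ('m') with pos 3 ('m'): match
Result: palindrome

1


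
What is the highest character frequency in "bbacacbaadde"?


Input: bbacacbaadde
Character counts:
  'a': 4
  'b': 3
  'c': 2
  'd': 2
  'e': 1
Maximum frequency: 4

4


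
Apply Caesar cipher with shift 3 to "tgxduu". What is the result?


Caesar cipher: shift "tgxduu" by 3
  't' (pos 19) + 3 = pos 22 = 'w'
  'g' (pos 6) + 3 = pos 9 = 'j'
  'x' (pos 23) + 3 = pos 0 = 'a'
  'd' (pos 3) + 3 = pos 6 = 'g'
  'u' (pos 20) + 3 = pos 23 = 'x'
  'u' (pos 20) + 3 = pos 23 = 'x'
Result: wjagxx

wjagxx


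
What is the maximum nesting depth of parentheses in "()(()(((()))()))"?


Input: "()(()(((()))()))"
Tracking depth:
  Position 0 '(': depth becomes 1
  Position 1 ')': depth becomes 0
  Position 2 '(': depth becomes 1
  Position 3 '(': depth becomes 2
  Position 4 ')': depth becomes 1
  Position 5 '(': depth becomes 2
  Position 6 '(': depth becomes 3
  Position 7 '(': depth becomes 4
  Position 8 '(': depth becomes 5
  Position 9 ')': depth becomes 4
  Position 10 ')': depth becomes 3
  Position 11 ')': depth becomes 2
  Position 12 '(': depth becomes 3
  Position 13 ')': depth becomes 2
  Position 14 ')': depth becomes 1
  Position 15 ')': depth becomes 0
Maximum depth reached: 5

5


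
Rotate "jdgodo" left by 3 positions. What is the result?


Input: "jdgodo", rotate left by 3
First 3 characters: "jdg"
Remaining characters: "odo"
Concatenate remaining + first: "odo" + "jdg" = "odojdg"

odojdg


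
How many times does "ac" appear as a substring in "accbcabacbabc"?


Searching for "ac" in "accbcabacbabc"
Scanning each position:
  Position 0: "ac" => MATCH
  Position 1: "cc" => no
  Position 2: "cb" => no
  Position 3: "bc" => no
  Position 4: "ca" => no
  Position 5: "ab" => no
  Position 6: "ba" => no
  Position 7: "ac" => MATCH
  Position 8: "cb" => no
  Position 9: "ba" => no
  Position 10: "ab" => no
  Position 11: "bc" => no
Total occurrences: 2

2


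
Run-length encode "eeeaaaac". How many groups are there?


Input: eeeaaaac
Scanning for consecutive runs:
  Group 1: 'e' x 3 (positions 0-2)
  Group 2: 'a' x 4 (positions 3-6)
  Group 3: 'c' x 1 (positions 7-7)
Total groups: 3

3


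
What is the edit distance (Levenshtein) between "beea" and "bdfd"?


Computing edit distance: "beea" -> "bdfd"
DP table:
           b    d    f    d
      0    1    2    3    4
  b   1    0    1    2    3
  e   2    1    1    2    3
  e   3    2    2    2    3
  a   4    3    3    3    3
Edit distance = dp[4][4] = 3

3


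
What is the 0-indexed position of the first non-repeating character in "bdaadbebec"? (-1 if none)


Input: bdaadbebec
Character frequencies:
  'a': 2
  'b': 3
  'c': 1
  'd': 2
  'e': 2
Scanning left to right for freq == 1:
  Position 0 ('b'): freq=3, skip
  Position 1 ('d'): freq=2, skip
  Position 2 ('a'): freq=2, skip
  Position 3 ('a'): freq=2, skip
  Position 4 ('d'): freq=2, skip
  Position 5 ('b'): freq=3, skip
  Position 6 ('e'): freq=2, skip
  Position 7 ('b'): freq=3, skip
  Position 8 ('e'): freq=2, skip
  Position 9 ('c'): unique! => answer = 9

9


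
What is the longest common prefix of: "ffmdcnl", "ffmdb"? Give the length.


Words: ffmdcnl, ffmdb
  Position 0: all 'f' => match
  Position 1: all 'f' => match
  Position 2: all 'm' => match
  Position 3: all 'd' => match
  Position 4: ('c', 'b') => mismatch, stop
LCP = "ffmd" (length 4)

4


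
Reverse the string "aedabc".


Input: aedabc
Reading characters right to left:
  Position 5: 'c'
  Position 4: 'b'
  Position 3: 'a'
  Position 2: 'd'
  Position 1: 'e'
  Position 0: 'a'
Reversed: cbadea

cbadea


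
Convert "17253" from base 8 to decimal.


Input: "17253" in base 8
Positional expansion:
  Digit '1' (value 1) x 8^4 = 4096
  Digit '7' (value 7) x 8^3 = 3584
  Digit '2' (value 2) x 8^2 = 128
  Digit '5' (value 5) x 8^1 = 40
  Digit '3' (value 3) x 8^0 = 3
Sum = 7851

7851


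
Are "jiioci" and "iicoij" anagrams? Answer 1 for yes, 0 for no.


Strings: "jiioci", "iicoij"
Sorted first:  ciiijo
Sorted second: ciiijo
Sorted forms match => anagrams

1


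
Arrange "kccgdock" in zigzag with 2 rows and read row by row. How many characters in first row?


Zigzag "kccgdock" into 2 rows:
Placing characters:
  'k' => row 0
  'c' => row 1
  'c' => row 0
  'g' => row 1
  'd' => row 0
  'o' => row 1
  'c' => row 0
  'k' => row 1
Rows:
  Row 0: "kcdc"
  Row 1: "cgok"
First row length: 4

4


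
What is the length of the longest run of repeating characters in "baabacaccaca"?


Input: "baabacaccaca"
Scanning for longest run:
  Position 1 ('a'): new char, reset run to 1
  Position 2 ('a'): continues run of 'a', length=2
  Position 3 ('b'): new char, reset run to 1
  Position 4 ('a'): new char, reset run to 1
  Position 5 ('c'): new char, reset run to 1
  Position 6 ('a'): new char, reset run to 1
  Position 7 ('c'): new char, reset run to 1
  Position 8 ('c'): continues run of 'c', length=2
  Position 9 ('a'): new char, reset run to 1
  Position 10 ('c'): new char, reset run to 1
  Position 11 ('a'): new char, reset run to 1
Longest run: 'a' with length 2

2


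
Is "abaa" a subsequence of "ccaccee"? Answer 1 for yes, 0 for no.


Check if "abaa" is a subsequence of "ccaccee"
Greedy scan:
  Position 0 ('c'): no match needed
  Position 1 ('c'): no match needed
  Position 2 ('a'): matches sub[0] = 'a'
  Position 3 ('c'): no match needed
  Position 4 ('c'): no match needed
  Position 5 ('e'): no match needed
  Position 6 ('e'): no match needed
Only matched 1/4 characters => not a subsequence

0


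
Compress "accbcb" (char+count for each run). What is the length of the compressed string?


Input: accbcb
Runs:
  'a' x 1 => "a1"
  'c' x 2 => "c2"
  'b' x 1 => "b1"
  'c' x 1 => "c1"
  'b' x 1 => "b1"
Compressed: "a1c2b1c1b1"
Compressed length: 10

10


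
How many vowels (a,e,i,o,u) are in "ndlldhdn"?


Input: ndlldhdn
Checking each character:
  'n' at position 0: consonant
  'd' at position 1: consonant
  'l' at position 2: consonant
  'l' at position 3: consonant
  'd' at position 4: consonant
  'h' at position 5: consonant
  'd' at position 6: consonant
  'n' at position 7: consonant
Total vowels: 0

0


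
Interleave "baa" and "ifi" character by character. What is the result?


Interleaving "baa" and "ifi":
  Position 0: 'b' from first, 'i' from second => "bi"
  Position 1: 'a' from first, 'f' from second => "af"
  Position 2: 'a' from first, 'i' from second => "ai"
Result: biafai

biafai


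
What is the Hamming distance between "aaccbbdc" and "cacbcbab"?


Comparing "aaccbbdc" and "cacbcbab" position by position:
  Position 0: 'a' vs 'c' => differ
  Position 1: 'a' vs 'a' => same
  Position 2: 'c' vs 'c' => same
  Position 3: 'c' vs 'b' => differ
  Position 4: 'b' vs 'c' => differ
  Position 5: 'b' vs 'b' => same
  Position 6: 'd' vs 'a' => differ
  Position 7: 'c' vs 'b' => differ
Total differences (Hamming distance): 5

5


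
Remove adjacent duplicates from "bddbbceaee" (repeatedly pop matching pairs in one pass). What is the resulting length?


Input: bddbbceaee
Stack-based adjacent duplicate removal:
  Read 'b': push. Stack: b
  Read 'd': push. Stack: bd
  Read 'd': matches stack top 'd' => pop. Stack: b
  Read 'b': matches stack top 'b' => pop. Stack: (empty)
  Read 'b': push. Stack: b
  Read 'c': push. Stack: bc
  Read 'e': push. Stack: bce
  Read 'a': push. Stack: bcea
  Read 'e': push. Stack: bceae
  Read 'e': matches stack top 'e' => pop. Stack: bcea
Final stack: "bcea" (length 4)

4


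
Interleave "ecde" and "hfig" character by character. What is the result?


Interleaving "ecde" and "hfig":
  Position 0: 'e' from first, 'h' from second => "eh"
  Position 1: 'c' from first, 'f' from second => "cf"
  Position 2: 'd' from first, 'i' from second => "di"
  Position 3: 'e' from first, 'g' from second => "eg"
Result: ehcfdieg

ehcfdieg


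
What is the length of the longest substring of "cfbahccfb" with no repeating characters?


Input: "cfbahccfb"
Sliding window (track last position of each char):
  Position 0 ('c'): window [0,0] length 1 -- new best
  Position 1 ('f'): window [0,1] length 2 -- new best
  Position 2 ('b'): window [0,2] length 3 -- new best
  Position 3 ('a'): window [0,3] length 4 -- new best
  Position 4 ('h'): window [0,4] length 5 -- new best
  Position 5 ('c'): repeat (last at 0), move window start to 1
  Position 5 ('c'): window [1,5] length 5
  Position 6 ('c'): repeat (last at 5), move window start to 6
  Position 6 ('c'): window [6,6] length 1
  Position 7 ('f'): window [6,7] length 2
  Position 8 ('b'): window [6,8] length 3
Longest substring with no repeats: "cfbah" with length 5

5


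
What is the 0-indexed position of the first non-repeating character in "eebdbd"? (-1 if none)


Input: eebdbd
Character frequencies:
  'b': 2
  'd': 2
  'e': 2
Scanning left to right for freq == 1:
  Position 0 ('e'): freq=2, skip
  Position 1 ('e'): freq=2, skip
  Position 2 ('b'): freq=2, skip
  Position 3 ('d'): freq=2, skip
  Position 4 ('b'): freq=2, skip
  Position 5 ('d'): freq=2, skip
  No unique character found => answer = -1

-1


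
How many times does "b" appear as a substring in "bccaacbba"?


Searching for "b" in "bccaacbba"
Scanning each position:
  Position 0: "b" => MATCH
  Position 1: "c" => no
  Position 2: "c" => no
  Position 3: "a" => no
  Position 4: "a" => no
  Position 5: "c" => no
  Position 6: "b" => MATCH
  Position 7: "b" => MATCH
  Position 8: "a" => no
Total occurrences: 3

3


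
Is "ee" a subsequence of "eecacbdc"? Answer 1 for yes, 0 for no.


Check if "ee" is a subsequence of "eecacbdc"
Greedy scan:
  Position 0 ('e'): matches sub[0] = 'e'
  Position 1 ('e'): matches sub[1] = 'e'
  Position 2 ('c'): no match needed
  Position 3 ('a'): no match needed
  Position 4 ('c'): no match needed
  Position 5 ('b'): no match needed
  Position 6 ('d'): no match needed
  Position 7 ('c'): no match needed
All 2 characters matched => is a subsequence

1


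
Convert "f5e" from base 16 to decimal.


Input: "f5e" in base 16
Positional expansion:
  Digit 'f' (value 15) x 16^2 = 3840
  Digit '5' (value 5) x 16^1 = 80
  Digit 'e' (value 14) x 16^0 = 14
Sum = 3934

3934


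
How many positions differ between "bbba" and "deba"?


Comparing "bbba" and "deba" position by position:
  Position 0: 'b' vs 'd' => DIFFER
  Position 1: 'b' vs 'e' => DIFFER
  Position 2: 'b' vs 'b' => same
  Position 3: 'a' vs 'a' => same
Positions that differ: 2

2


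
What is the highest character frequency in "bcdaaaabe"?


Input: bcdaaaabe
Character counts:
  'a': 4
  'b': 2
  'c': 1
  'd': 1
  'e': 1
Maximum frequency: 4

4
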